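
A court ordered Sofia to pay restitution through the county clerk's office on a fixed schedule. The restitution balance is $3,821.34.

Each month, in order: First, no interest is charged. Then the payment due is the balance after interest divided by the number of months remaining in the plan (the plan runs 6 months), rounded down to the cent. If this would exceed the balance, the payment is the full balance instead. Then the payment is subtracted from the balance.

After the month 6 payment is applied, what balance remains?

Month 1: opening $3,821.34; payment $636.89; balance $3,184.45
Month 2: opening $3,184.45; payment $636.89; balance $2,547.56
Month 3: opening $2,547.56; payment $636.89; balance $1,910.67
Month 4: opening $1,910.67; payment $636.89; balance $1,273.78
Month 5: opening $1,273.78; payment $636.89; balance $636.89
Month 6: opening $636.89; payment $636.89; balance $0.00

$0.00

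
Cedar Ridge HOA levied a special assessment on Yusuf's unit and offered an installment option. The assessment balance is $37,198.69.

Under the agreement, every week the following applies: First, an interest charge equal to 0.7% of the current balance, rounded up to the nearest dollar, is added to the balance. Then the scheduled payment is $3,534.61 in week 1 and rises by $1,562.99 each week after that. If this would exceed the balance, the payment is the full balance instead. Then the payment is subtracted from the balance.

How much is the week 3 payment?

$6,660.59

# | Opening | Interest | Payment | End bal
1 | $37,198.69 | $261.00 | $3,534.61 | $33,925.08
2 | $33,925.08 | $238.00 | $5,097.60 | $29,065.48
3 | $29,065.48 | $204.00 | $6,660.59 | $22,608.89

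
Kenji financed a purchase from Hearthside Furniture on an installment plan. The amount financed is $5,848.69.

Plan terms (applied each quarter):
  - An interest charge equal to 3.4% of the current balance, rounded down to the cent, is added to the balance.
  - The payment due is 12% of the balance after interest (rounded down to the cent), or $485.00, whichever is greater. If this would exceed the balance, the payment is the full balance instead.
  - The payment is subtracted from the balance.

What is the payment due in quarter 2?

# | Opening | Interest | Payment | End bal
1 | $5,848.69 | $198.85 | $725.70 | $5,321.84
2 | $5,321.84 | $180.94 | $660.33 | $4,842.45

$660.33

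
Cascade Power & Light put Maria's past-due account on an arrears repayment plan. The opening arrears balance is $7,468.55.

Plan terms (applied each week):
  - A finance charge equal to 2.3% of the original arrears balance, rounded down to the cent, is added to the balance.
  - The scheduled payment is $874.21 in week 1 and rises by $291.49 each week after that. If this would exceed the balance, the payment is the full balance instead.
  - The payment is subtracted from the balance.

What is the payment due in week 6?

$1,213.22

# | Opening | Interest | Payment | End bal
1 | $7,468.55 | $171.77 | $874.21 | $6,766.11
2 | $6,766.11 | $171.77 | $1,165.70 | $5,772.18
3 | $5,772.18 | $171.77 | $1,457.19 | $4,486.76
4 | $4,486.76 | $171.77 | $1,748.68 | $2,909.85
5 | $2,909.85 | $171.77 | $2,040.17 | $1,041.45
6 | $1,041.45 | $171.77 | $1,213.22 | $0.00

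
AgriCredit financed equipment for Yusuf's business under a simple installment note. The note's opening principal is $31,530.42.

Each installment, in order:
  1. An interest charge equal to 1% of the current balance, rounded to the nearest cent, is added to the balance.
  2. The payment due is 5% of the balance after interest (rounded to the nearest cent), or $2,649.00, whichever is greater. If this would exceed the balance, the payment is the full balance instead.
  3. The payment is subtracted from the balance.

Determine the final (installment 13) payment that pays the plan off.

Installment 1: opening $31,530.42; interest $315.30 → $31,845.72; payment $2,649.00; balance $29,196.72
Installment 2: opening $29,196.72; interest $291.97 → $29,488.69; payment $2,649.00; balance $26,839.69
Installment 3: opening $26,839.69; interest $268.40 → $27,108.09; payment $2,649.00; balance $24,459.09
Installment 4: opening $24,459.09; interest $244.59 → $24,703.68; payment $2,649.00; balance $22,054.68
Installment 5: opening $22,054.68; interest $220.55 → $22,275.23; payment $2,649.00; balance $19,626.23
Installment 6: opening $19,626.23; interest $196.26 → $19,822.49; payment $2,649.00; balance $17,173.49
Installment 7: opening $17,173.49; interest $171.73 → $17,345.22; payment $2,649.00; balance $14,696.22
Installment 8: opening $14,696.22; interest $146.96 → $14,843.18; payment $2,649.00; balance $12,194.18
Installment 9: opening $12,194.18; interest $121.94 → $12,316.12; payment $2,649.00; balance $9,667.12
Installment 10: opening $9,667.12; interest $96.67 → $9,763.79; payment $2,649.00; balance $7,114.79
Installment 11: opening $7,114.79; interest $71.15 → $7,185.94; payment $2,649.00; balance $4,536.94
Installment 12: opening $4,536.94; interest $45.37 → $4,582.31; payment $2,649.00; balance $1,933.31
Installment 13: opening $1,933.31; interest $19.33 → $1,952.64; payment $1,952.64; balance $0.00

$1,952.64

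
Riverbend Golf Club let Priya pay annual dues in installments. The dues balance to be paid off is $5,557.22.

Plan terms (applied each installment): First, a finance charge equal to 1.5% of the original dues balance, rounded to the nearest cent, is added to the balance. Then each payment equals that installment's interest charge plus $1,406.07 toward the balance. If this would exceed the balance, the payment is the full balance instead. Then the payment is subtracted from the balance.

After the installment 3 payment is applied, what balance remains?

Installment 1: opening $5,557.22; interest $83.36 → $5,640.58; payment $1,489.43; balance $4,151.15
Installment 2: opening $4,151.15; interest $83.36 → $4,234.51; payment $1,489.43; balance $2,745.08
Installment 3: opening $2,745.08; interest $83.36 → $2,828.44; payment $1,489.43; balance $1,339.01

$1,339.01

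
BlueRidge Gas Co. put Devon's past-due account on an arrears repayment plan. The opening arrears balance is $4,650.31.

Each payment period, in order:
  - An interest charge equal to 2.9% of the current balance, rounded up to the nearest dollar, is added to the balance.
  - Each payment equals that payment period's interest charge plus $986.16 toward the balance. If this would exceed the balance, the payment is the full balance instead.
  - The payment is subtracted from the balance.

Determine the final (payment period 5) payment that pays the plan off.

$726.67

# | Opening | Interest | Payment | End bal
1 | $4,650.31 | $135.00 | $1,121.16 | $3,664.15
2 | $3,664.15 | $107.00 | $1,093.16 | $2,677.99
3 | $2,677.99 | $78.00 | $1,064.16 | $1,691.83
4 | $1,691.83 | $50.00 | $1,036.16 | $705.67
5 | $705.67 | $21.00 | $726.67 | $0.00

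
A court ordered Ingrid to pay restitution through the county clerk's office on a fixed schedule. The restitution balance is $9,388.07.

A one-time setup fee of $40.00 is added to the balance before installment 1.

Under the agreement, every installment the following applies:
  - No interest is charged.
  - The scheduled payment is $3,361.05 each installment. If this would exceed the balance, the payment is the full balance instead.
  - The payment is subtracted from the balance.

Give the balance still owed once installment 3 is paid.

$0.00

Installment 1: $9,428.07 − $3,361.05 → $6,067.02
Installment 2: $6,067.02 − $3,361.05 → $2,705.97
Installment 3: $2,705.97 − $2,705.97 → $0.00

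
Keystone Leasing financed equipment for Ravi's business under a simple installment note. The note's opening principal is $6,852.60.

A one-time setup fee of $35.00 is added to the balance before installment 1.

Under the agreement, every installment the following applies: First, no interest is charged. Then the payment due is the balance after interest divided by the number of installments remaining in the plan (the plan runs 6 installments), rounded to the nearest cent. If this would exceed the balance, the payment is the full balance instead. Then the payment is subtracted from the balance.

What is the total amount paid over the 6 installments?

$6,887.60

Installment 1: opening $6,887.60; payment $1,147.93; balance $5,739.67
Installment 2: opening $5,739.67; payment $1,147.93; balance $4,591.74
Installment 3: opening $4,591.74; payment $1,147.94; balance $3,443.80
Installment 4: opening $3,443.80; payment $1,147.93; balance $2,295.87
Installment 5: opening $2,295.87; payment $1,147.94; balance $1,147.93
Installment 6: opening $1,147.93; payment $1,147.93; balance $0.00
Total paid: $6,887.60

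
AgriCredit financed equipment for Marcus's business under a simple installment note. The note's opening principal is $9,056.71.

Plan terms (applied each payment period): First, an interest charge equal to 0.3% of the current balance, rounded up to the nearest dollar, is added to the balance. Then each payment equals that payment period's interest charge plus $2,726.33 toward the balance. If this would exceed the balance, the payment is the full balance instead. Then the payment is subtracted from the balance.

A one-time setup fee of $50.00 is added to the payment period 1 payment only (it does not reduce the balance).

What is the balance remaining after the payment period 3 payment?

$877.72

# | Opening | Interest | Payment | Fee | End bal
1 | $9,056.71 | $28.00 | $2,754.33 | $50.00 | $6,330.38
2 | $6,330.38 | $19.00 | $2,745.33 | — | $3,604.05
3 | $3,604.05 | $11.00 | $2,737.33 | — | $877.72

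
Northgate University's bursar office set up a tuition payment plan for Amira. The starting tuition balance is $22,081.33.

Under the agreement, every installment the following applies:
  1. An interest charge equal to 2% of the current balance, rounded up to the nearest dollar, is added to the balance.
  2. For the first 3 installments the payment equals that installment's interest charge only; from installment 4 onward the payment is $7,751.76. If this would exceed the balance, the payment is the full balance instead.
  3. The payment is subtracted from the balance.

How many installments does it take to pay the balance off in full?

Installment 1: opening $22,081.33; interest $442.00 → $22,523.33; payment $442.00; balance $22,081.33
Installment 2: opening $22,081.33; interest $442.00 → $22,523.33; payment $442.00; balance $22,081.33
Installment 3: opening $22,081.33; interest $442.00 → $22,523.33; payment $442.00; balance $22,081.33
Installment 4: opening $22,081.33; interest $442.00 → $22,523.33; payment $7,751.76; balance $14,771.57
Installment 5: opening $14,771.57; interest $296.00 → $15,067.57; payment $7,751.76; balance $7,315.81
Installment 6: opening $7,315.81; interest $147.00 → $7,462.81; payment $7,462.81; balance $0.00
Balance reaches $0.00 in installment 6.

6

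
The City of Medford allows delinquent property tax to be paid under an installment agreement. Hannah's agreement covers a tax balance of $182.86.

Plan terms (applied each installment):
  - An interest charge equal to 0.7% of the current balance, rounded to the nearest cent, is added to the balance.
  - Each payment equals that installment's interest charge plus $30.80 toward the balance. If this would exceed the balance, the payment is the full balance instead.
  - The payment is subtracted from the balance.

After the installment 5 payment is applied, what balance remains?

$28.86

Installment 1: $182.86 +$1.28 interest = $184.14; pay $32.08 → $152.06
Installment 2: $152.06 +$1.06 interest = $153.12; pay $31.86 → $121.26
Installment 3: $121.26 +$0.85 interest = $122.11; pay $31.65 → $90.46
Installment 4: $90.46 +$0.63 interest = $91.09; pay $31.43 → $59.66
Installment 5: $59.66 +$0.42 interest = $60.08; pay $31.22 → $28.86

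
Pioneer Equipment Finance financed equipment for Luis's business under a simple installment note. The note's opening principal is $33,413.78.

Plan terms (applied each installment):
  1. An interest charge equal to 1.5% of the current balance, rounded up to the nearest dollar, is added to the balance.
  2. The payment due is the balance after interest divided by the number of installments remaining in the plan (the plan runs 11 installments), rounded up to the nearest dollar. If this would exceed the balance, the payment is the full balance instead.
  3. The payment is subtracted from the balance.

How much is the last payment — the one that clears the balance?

Installment 1: opening $33,413.78; interest $502.00 → $33,915.78; payment $3,084.00; balance $30,831.78
Installment 2: opening $30,831.78; interest $463.00 → $31,294.78; payment $3,130.00; balance $28,164.78
Installment 3: opening $28,164.78; interest $423.00 → $28,587.78; payment $3,177.00; balance $25,410.78
Installment 4: opening $25,410.78; interest $382.00 → $25,792.78; payment $3,225.00; balance $22,567.78
Installment 5: opening $22,567.78; interest $339.00 → $22,906.78; payment $3,273.00; balance $19,633.78
Installment 6: opening $19,633.78; interest $295.00 → $19,928.78; payment $3,322.00; balance $16,606.78
Installment 7: opening $16,606.78; interest $250.00 → $16,856.78; payment $3,372.00; balance $13,484.78
Installment 8: opening $13,484.78; interest $203.00 → $13,687.78; payment $3,422.00; balance $10,265.78
Installment 9: opening $10,265.78; interest $154.00 → $10,419.78; payment $3,474.00; balance $6,945.78
Installment 10: opening $6,945.78; interest $105.00 → $7,050.78; payment $3,526.00; balance $3,524.78
Installment 11: opening $3,524.78; interest $53.00 → $3,577.78; payment $3,577.78; balance $0.00

$3,577.78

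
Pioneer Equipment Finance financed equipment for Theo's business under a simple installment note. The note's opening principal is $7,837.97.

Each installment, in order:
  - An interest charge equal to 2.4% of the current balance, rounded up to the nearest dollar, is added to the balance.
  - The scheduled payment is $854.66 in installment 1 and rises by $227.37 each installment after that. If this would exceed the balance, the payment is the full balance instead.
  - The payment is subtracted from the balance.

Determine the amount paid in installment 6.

$1,991.51

Installment 1: $7,837.97 +$189.00 interest = $8,026.97; pay $854.66 → $7,172.31
Installment 2: $7,172.31 +$173.00 interest = $7,345.31; pay $1,082.03 → $6,263.28
Installment 3: $6,263.28 +$151.00 interest = $6,414.28; pay $1,309.40 → $5,104.88
Installment 4: $5,104.88 +$123.00 interest = $5,227.88; pay $1,536.77 → $3,691.11
Installment 5: $3,691.11 +$89.00 interest = $3,780.11; pay $1,764.14 → $2,015.97
Installment 6: $2,015.97 +$49.00 interest = $2,064.97; pay $1,991.51 → $73.46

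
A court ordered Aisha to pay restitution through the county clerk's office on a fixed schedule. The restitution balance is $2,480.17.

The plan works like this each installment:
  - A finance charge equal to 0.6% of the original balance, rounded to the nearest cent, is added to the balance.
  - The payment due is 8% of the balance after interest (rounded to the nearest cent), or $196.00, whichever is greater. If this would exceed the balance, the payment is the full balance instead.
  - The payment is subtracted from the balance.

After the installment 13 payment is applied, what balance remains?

# | Opening | Interest | Payment | End bal
1 | $2,480.17 | $14.88 | $199.60 | $2,295.45
2 | $2,295.45 | $14.88 | $196.00 | $2,114.33
3 | $2,114.33 | $14.88 | $196.00 | $1,933.21
4 | $1,933.21 | $14.88 | $196.00 | $1,752.09
5 | $1,752.09 | $14.88 | $196.00 | $1,570.97
6 | $1,570.97 | $14.88 | $196.00 | $1,389.85
7 | $1,389.85 | $14.88 | $196.00 | $1,208.73
8 | $1,208.73 | $14.88 | $196.00 | $1,027.61
9 | $1,027.61 | $14.88 | $196.00 | $846.49
10 | $846.49 | $14.88 | $196.00 | $665.37
11 | $665.37 | $14.88 | $196.00 | $484.25
12 | $484.25 | $14.88 | $196.00 | $303.13
13 | $303.13 | $14.88 | $196.00 | $122.01

$122.01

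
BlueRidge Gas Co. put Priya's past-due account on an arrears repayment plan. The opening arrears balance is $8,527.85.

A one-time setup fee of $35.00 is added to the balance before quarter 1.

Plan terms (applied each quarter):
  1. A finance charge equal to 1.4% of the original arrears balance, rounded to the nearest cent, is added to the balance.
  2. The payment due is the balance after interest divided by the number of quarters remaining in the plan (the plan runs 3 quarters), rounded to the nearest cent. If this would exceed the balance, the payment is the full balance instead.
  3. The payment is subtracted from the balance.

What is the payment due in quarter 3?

$3,073.16

Quarter 1: opening $8,562.85; interest $119.39 → $8,682.24; payment $2,894.08; balance $5,788.16
Quarter 2: opening $5,788.16; interest $119.39 → $5,907.55; payment $2,953.78; balance $2,953.77
Quarter 3: opening $2,953.77; interest $119.39 → $3,073.16; payment $3,073.16; balance $0.00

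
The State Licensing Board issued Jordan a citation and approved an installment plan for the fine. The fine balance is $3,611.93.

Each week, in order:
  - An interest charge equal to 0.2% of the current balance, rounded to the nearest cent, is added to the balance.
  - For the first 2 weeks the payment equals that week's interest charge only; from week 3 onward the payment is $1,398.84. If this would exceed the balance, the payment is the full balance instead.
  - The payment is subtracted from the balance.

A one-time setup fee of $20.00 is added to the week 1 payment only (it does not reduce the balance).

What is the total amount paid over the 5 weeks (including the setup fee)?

Week 1: $3,611.93 +$7.22 interest = $3,619.15; pay $7.22 (+ $20.00 fee) → $3,611.93
Week 2: $3,611.93 +$7.22 interest = $3,619.15; pay $7.22 → $3,611.93
Week 3: $3,611.93 +$7.22 interest = $3,619.15; pay $1,398.84 → $2,220.31
Week 4: $2,220.31 +$4.44 interest = $2,224.75; pay $1,398.84 → $825.91
Week 5: $825.91 +$1.65 interest = $827.56; pay $827.56 → $0.00
Total paid: $3,659.68

$3,659.68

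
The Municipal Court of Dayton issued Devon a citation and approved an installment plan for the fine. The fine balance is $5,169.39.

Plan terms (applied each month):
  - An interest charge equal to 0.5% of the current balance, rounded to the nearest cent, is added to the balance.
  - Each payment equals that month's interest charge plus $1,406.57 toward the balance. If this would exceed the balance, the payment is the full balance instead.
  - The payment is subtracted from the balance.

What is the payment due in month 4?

$954.43

# | Opening | Interest | Payment | End bal
1 | $5,169.39 | $25.85 | $1,432.42 | $3,762.82
2 | $3,762.82 | $18.81 | $1,425.38 | $2,356.25
3 | $2,356.25 | $11.78 | $1,418.35 | $949.68
4 | $949.68 | $4.75 | $954.43 | $0.00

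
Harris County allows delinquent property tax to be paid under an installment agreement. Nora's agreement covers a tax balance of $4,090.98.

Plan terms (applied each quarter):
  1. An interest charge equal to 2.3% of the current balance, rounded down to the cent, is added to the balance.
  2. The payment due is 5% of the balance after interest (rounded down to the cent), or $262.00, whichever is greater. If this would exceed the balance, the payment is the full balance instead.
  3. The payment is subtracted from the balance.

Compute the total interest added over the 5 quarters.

$430.92

# | Opening | Interest | Payment | End bal
1 | $4,090.98 | $94.09 | $262.00 | $3,923.07
2 | $3,923.07 | $90.23 | $262.00 | $3,751.30
3 | $3,751.30 | $86.27 | $262.00 | $3,575.57
4 | $3,575.57 | $82.23 | $262.00 | $3,395.80
5 | $3,395.80 | $78.10 | $262.00 | $3,211.90
Total interest: $94.09 + $90.23 + $86.27 + $82.23 + $78.10 = $430.92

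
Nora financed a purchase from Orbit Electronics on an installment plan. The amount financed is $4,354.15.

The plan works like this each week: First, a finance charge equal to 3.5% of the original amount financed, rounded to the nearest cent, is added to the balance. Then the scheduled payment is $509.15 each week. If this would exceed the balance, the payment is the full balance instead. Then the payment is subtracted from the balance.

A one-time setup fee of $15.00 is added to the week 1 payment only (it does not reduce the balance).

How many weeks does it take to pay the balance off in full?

Week 1: opening $4,354.15; interest $152.40 → $4,506.55; payment $509.15 (+ $15.00 fee); balance $3,997.40
Week 2: opening $3,997.40; interest $152.40 → $4,149.80; payment $509.15; balance $3,640.65
Week 3: opening $3,640.65; interest $152.40 → $3,793.05; payment $509.15; balance $3,283.90
Week 4: opening $3,283.90; interest $152.40 → $3,436.30; payment $509.15; balance $2,927.15
Week 5: opening $2,927.15; interest $152.40 → $3,079.55; payment $509.15; balance $2,570.40
Week 6: opening $2,570.40; interest $152.40 → $2,722.80; payment $509.15; balance $2,213.65
Week 7: opening $2,213.65; interest $152.40 → $2,366.05; payment $509.15; balance $1,856.90
Week 8: opening $1,856.90; interest $152.40 → $2,009.30; payment $509.15; balance $1,500.15
Week 9: opening $1,500.15; interest $152.40 → $1,652.55; payment $509.15; balance $1,143.40
Week 10: opening $1,143.40; interest $152.40 → $1,295.80; payment $509.15; balance $786.65
Week 11: opening $786.65; interest $152.40 → $939.05; payment $509.15; balance $429.90
Week 12: opening $429.90; interest $152.40 → $582.30; payment $509.15; balance $73.15
Week 13: opening $73.15; interest $152.40 → $225.55; payment $225.55; balance $0.00
Balance reaches $0.00 in week 13.

13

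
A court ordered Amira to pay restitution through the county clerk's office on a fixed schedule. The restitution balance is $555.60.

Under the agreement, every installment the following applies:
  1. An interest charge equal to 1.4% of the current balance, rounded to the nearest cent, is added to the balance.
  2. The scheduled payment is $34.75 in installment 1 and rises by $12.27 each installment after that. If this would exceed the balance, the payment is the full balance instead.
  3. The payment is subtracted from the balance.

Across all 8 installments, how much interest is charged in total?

$41.57

Installment 1: opening $555.60; interest $7.78 → $563.38; payment $34.75; balance $528.63
Installment 2: opening $528.63; interest $7.40 → $536.03; payment $47.02; balance $489.01
Installment 3: opening $489.01; interest $6.85 → $495.86; payment $59.29; balance $436.57
Installment 4: opening $436.57; interest $6.11 → $442.68; payment $71.56; balance $371.12
Installment 5: opening $371.12; interest $5.20 → $376.32; payment $83.83; balance $292.49
Installment 6: opening $292.49; interest $4.09 → $296.58; payment $96.10; balance $200.48
Installment 7: opening $200.48; interest $2.81 → $203.29; payment $108.37; balance $94.92
Installment 8: opening $94.92; interest $1.33 → $96.25; payment $96.25; balance $0.00
Total interest: $7.78 + $7.40 + $6.85 + $6.11 + $5.20 + $4.09 + $2.81 + $1.33 = $41.57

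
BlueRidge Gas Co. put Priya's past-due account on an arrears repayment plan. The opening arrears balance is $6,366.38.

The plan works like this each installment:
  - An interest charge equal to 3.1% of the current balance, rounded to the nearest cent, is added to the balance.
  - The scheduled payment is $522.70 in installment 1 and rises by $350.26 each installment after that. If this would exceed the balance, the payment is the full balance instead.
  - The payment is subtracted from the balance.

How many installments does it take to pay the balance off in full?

6

Installment 1: $6,366.38 +$197.36 interest = $6,563.74; pay $522.70 → $6,041.04
Installment 2: $6,041.04 +$187.27 interest = $6,228.31; pay $872.96 → $5,355.35
Installment 3: $5,355.35 +$166.02 interest = $5,521.37; pay $1,223.22 → $4,298.15
Installment 4: $4,298.15 +$133.24 interest = $4,431.39; pay $1,573.48 → $2,857.91
Installment 5: $2,857.91 +$88.60 interest = $2,946.51; pay $1,923.74 → $1,022.77
Installment 6: $1,022.77 +$31.71 interest = $1,054.48; pay $1,054.48 → $0.00
Balance reaches $0.00 in installment 6.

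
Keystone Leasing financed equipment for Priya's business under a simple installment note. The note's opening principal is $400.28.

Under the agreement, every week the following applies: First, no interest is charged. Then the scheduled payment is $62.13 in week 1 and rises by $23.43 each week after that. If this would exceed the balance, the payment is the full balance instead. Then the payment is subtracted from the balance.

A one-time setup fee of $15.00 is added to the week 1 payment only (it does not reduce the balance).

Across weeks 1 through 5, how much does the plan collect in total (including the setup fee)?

# | Opening | Payment | Fee | End bal
1 | $400.28 | $62.13 | $15.00 | $338.15
2 | $338.15 | $85.56 | — | $252.59
3 | $252.59 | $108.99 | — | $143.60
4 | $143.60 | $132.42 | — | $11.18
5 | $11.18 | $11.18 | — | $0.00
Total paid: $415.28

$415.28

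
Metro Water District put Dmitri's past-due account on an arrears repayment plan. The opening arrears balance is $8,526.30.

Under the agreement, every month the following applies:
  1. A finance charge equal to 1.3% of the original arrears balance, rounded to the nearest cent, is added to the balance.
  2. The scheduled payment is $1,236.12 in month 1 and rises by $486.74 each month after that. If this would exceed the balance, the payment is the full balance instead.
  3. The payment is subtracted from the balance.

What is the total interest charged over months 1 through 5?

$554.20

Month 1: opening $8,526.30; interest $110.84 → $8,637.14; payment $1,236.12; balance $7,401.02
Month 2: opening $7,401.02; interest $110.84 → $7,511.86; payment $1,722.86; balance $5,789.00
Month 3: opening $5,789.00; interest $110.84 → $5,899.84; payment $2,209.60; balance $3,690.24
Month 4: opening $3,690.24; interest $110.84 → $3,801.08; payment $2,696.34; balance $1,104.74
Month 5: opening $1,104.74; interest $110.84 → $1,215.58; payment $1,215.58; balance $0.00
Total interest: $110.84 + $110.84 + $110.84 + $110.84 + $110.84 = $554.20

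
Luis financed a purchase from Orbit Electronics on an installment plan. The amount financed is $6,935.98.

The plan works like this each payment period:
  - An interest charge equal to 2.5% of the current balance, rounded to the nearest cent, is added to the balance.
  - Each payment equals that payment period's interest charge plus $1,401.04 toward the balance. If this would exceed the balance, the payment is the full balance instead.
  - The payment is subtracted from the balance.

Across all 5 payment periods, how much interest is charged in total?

# | Opening | Interest | Payment | End bal
1 | $6,935.98 | $173.40 | $1,574.44 | $5,534.94
2 | $5,534.94 | $138.37 | $1,539.41 | $4,133.90
3 | $4,133.90 | $103.35 | $1,504.39 | $2,732.86
4 | $2,732.86 | $68.32 | $1,469.36 | $1,331.82
5 | $1,331.82 | $33.30 | $1,365.12 | $0.00
Total interest: $173.40 + $138.37 + $103.35 + $68.32 + $33.30 = $516.74

$516.74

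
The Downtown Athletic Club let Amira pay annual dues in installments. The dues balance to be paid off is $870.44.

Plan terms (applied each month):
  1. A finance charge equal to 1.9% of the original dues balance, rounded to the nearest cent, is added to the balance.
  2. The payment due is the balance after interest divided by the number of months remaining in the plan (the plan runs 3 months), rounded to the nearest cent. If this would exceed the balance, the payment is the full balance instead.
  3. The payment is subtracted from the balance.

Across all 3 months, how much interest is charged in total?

$49.62

Month 1: opening $870.44; interest $16.54 → $886.98; payment $295.66; balance $591.32
Month 2: opening $591.32; interest $16.54 → $607.86; payment $303.93; balance $303.93
Month 3: opening $303.93; interest $16.54 → $320.47; payment $320.47; balance $0.00
Total interest: $16.54 + $16.54 + $16.54 = $49.62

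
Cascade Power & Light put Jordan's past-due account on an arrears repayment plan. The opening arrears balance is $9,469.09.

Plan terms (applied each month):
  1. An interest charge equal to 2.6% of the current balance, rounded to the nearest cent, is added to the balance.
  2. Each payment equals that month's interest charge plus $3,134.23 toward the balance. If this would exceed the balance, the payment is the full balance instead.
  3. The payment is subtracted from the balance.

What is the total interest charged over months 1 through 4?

# | Opening | Interest | Payment | End bal
1 | $9,469.09 | $246.20 | $3,380.43 | $6,334.86
2 | $6,334.86 | $164.71 | $3,298.94 | $3,200.63
3 | $3,200.63 | $83.22 | $3,217.45 | $66.40
4 | $66.40 | $1.73 | $68.13 | $0.00
Total interest: $246.20 + $164.71 + $83.22 + $1.73 = $495.86

$495.86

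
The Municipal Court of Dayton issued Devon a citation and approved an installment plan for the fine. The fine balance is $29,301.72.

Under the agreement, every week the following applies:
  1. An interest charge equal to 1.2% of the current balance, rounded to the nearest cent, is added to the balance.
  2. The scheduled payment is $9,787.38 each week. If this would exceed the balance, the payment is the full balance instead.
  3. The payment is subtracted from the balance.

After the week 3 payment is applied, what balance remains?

$653.39

Week 1: opening $29,301.72; interest $351.62 → $29,653.34; payment $9,787.38; balance $19,865.96
Week 2: opening $19,865.96; interest $238.39 → $20,104.35; payment $9,787.38; balance $10,316.97
Week 3: opening $10,316.97; interest $123.80 → $10,440.77; payment $9,787.38; balance $653.39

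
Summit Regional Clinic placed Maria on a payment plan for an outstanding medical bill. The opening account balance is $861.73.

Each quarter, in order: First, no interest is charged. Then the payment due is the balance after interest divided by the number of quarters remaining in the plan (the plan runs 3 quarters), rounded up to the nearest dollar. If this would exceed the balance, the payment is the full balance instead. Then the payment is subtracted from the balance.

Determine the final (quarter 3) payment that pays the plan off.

Quarter 1: opening $861.73; payment $288.00; balance $573.73
Quarter 2: opening $573.73; payment $287.00; balance $286.73
Quarter 3: opening $286.73; payment $286.73; balance $0.00

$286.73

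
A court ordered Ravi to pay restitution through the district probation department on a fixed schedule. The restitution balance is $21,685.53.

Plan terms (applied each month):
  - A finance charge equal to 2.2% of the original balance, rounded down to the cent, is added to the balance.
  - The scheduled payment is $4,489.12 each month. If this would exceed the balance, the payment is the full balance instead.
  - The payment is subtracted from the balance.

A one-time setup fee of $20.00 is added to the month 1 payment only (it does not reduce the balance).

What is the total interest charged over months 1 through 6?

Month 1: opening $21,685.53; interest $477.08 → $22,162.61; payment $4,489.12 (+ $20.00 fee); balance $17,673.49
Month 2: opening $17,673.49; interest $477.08 → $18,150.57; payment $4,489.12; balance $13,661.45
Month 3: opening $13,661.45; interest $477.08 → $14,138.53; payment $4,489.12; balance $9,649.41
Month 4: opening $9,649.41; interest $477.08 → $10,126.49; payment $4,489.12; balance $5,637.37
Month 5: opening $5,637.37; interest $477.08 → $6,114.45; payment $4,489.12; balance $1,625.33
Month 6: opening $1,625.33; interest $477.08 → $2,102.41; payment $2,102.41; balance $0.00
Total interest: $477.08 + $477.08 + $477.08 + $477.08 + $477.08 + $477.08 = $2,862.48

$2,862.48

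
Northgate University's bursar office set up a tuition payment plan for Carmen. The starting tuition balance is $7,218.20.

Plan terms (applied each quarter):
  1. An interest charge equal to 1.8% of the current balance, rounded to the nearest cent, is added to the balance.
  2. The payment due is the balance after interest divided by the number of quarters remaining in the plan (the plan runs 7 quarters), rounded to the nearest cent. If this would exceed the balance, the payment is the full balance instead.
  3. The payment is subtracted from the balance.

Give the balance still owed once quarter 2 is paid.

$5,343.14

Quarter 1: $7,218.20 +$129.93 interest = $7,348.13; pay $1,049.73 → $6,298.40
Quarter 2: $6,298.40 +$113.37 interest = $6,411.77; pay $1,068.63 → $5,343.14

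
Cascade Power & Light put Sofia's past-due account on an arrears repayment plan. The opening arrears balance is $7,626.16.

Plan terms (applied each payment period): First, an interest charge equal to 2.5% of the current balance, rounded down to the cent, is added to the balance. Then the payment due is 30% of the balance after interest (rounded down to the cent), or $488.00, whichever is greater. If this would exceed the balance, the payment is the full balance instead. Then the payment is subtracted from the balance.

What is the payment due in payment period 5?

$621.49

Payment period 1: opening $7,626.16; interest $190.65 → $7,816.81; payment $2,345.04; balance $5,471.77
Payment period 2: opening $5,471.77; interest $136.79 → $5,608.56; payment $1,682.56; balance $3,926.00
Payment period 3: opening $3,926.00; interest $98.15 → $4,024.15; payment $1,207.24; balance $2,816.91
Payment period 4: opening $2,816.91; interest $70.42 → $2,887.33; payment $866.19; balance $2,021.14
Payment period 5: opening $2,021.14; interest $50.52 → $2,071.66; payment $621.49; balance $1,450.17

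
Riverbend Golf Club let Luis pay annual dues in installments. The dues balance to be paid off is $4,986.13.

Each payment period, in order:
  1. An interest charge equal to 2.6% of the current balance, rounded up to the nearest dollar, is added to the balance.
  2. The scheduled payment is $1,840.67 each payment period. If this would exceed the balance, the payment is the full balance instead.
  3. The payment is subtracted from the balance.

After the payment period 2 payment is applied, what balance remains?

Payment period 1: opening $4,986.13; interest $130.00 → $5,116.13; payment $1,840.67; balance $3,275.46
Payment period 2: opening $3,275.46; interest $86.00 → $3,361.46; payment $1,840.67; balance $1,520.79

$1,520.79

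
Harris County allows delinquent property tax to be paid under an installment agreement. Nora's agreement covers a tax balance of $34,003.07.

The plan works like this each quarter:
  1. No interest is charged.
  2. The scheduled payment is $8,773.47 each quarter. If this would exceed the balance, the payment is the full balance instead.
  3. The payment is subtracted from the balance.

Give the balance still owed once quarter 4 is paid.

$0.00

Quarter 1: opening $34,003.07; payment $8,773.47; balance $25,229.60
Quarter 2: opening $25,229.60; payment $8,773.47; balance $16,456.13
Quarter 3: opening $16,456.13; payment $8,773.47; balance $7,682.66
Quarter 4: opening $7,682.66; payment $7,682.66; balance $0.00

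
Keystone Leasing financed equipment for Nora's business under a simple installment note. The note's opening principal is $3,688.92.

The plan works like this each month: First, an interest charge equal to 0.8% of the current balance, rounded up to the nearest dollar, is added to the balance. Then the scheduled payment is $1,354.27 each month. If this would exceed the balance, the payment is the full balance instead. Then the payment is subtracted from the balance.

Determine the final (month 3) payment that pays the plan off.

Month 1: opening $3,688.92; interest $30.00 → $3,718.92; payment $1,354.27; balance $2,364.65
Month 2: opening $2,364.65; interest $19.00 → $2,383.65; payment $1,354.27; balance $1,029.38
Month 3: opening $1,029.38; interest $9.00 → $1,038.38; payment $1,038.38; balance $0.00

$1,038.38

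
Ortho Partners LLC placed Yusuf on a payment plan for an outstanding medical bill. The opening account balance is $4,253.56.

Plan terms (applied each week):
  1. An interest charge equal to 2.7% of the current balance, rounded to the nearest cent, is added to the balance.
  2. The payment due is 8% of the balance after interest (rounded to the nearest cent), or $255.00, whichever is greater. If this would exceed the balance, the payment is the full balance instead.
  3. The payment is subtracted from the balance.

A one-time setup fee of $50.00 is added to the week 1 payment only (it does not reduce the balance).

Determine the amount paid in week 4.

Week 1: $4,253.56 +$114.85 interest = $4,368.41; pay $349.47 (+ $50.00 fee) → $4,018.94
Week 2: $4,018.94 +$108.51 interest = $4,127.45; pay $330.20 → $3,797.25
Week 3: $3,797.25 +$102.53 interest = $3,899.78; pay $311.98 → $3,587.80
Week 4: $3,587.80 +$96.87 interest = $3,684.67; pay $294.77 → $3,389.90

$294.77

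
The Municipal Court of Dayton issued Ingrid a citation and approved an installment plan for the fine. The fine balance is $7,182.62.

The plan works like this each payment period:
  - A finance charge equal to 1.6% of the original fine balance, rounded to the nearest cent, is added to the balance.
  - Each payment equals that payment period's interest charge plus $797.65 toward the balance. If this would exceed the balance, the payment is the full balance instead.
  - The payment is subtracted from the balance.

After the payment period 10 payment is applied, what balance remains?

$0.00

# | Opening | Interest | Payment | End bal
1 | $7,182.62 | $114.92 | $912.57 | $6,384.97
2 | $6,384.97 | $114.92 | $912.57 | $5,587.32
3 | $5,587.32 | $114.92 | $912.57 | $4,789.67
4 | $4,789.67 | $114.92 | $912.57 | $3,992.02
5 | $3,992.02 | $114.92 | $912.57 | $3,194.37
6 | $3,194.37 | $114.92 | $912.57 | $2,396.72
7 | $2,396.72 | $114.92 | $912.57 | $1,599.07
8 | $1,599.07 | $114.92 | $912.57 | $801.42
9 | $801.42 | $114.92 | $912.57 | $3.77
10 | $3.77 | $114.92 | $118.69 | $0.00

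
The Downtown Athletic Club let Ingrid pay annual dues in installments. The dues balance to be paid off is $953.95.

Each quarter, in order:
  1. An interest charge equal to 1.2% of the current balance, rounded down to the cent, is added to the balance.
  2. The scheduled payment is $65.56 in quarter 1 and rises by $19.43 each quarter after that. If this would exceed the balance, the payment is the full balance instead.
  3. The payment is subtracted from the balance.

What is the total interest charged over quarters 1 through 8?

$59.65

Quarter 1: opening $953.95; interest $11.44 → $965.39; payment $65.56; balance $899.83
Quarter 2: opening $899.83; interest $10.79 → $910.62; payment $84.99; balance $825.63
Quarter 3: opening $825.63; interest $9.90 → $835.53; payment $104.42; balance $731.11
Quarter 4: opening $731.11; interest $8.77 → $739.88; payment $123.85; balance $616.03
Quarter 5: opening $616.03; interest $7.39 → $623.42; payment $143.28; balance $480.14
Quarter 6: opening $480.14; interest $5.76 → $485.90; payment $162.71; balance $323.19
Quarter 7: opening $323.19; interest $3.87 → $327.06; payment $182.14; balance $144.92
Quarter 8: opening $144.92; interest $1.73 → $146.65; payment $146.65; balance $0.00
Total interest: $11.44 + $10.79 + $9.90 + $8.77 + $7.39 + $5.76 + $3.87 + $1.73 = $59.65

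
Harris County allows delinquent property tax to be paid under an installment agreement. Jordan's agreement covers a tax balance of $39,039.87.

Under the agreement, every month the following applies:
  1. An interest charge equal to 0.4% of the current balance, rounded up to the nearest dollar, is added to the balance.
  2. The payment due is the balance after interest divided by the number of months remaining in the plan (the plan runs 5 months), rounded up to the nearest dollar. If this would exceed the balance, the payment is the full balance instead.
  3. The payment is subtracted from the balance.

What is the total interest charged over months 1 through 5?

Month 1: opening $39,039.87; interest $157.00 → $39,196.87; payment $7,840.00; balance $31,356.87
Month 2: opening $31,356.87; interest $126.00 → $31,482.87; payment $7,871.00; balance $23,611.87
Month 3: opening $23,611.87; interest $95.00 → $23,706.87; payment $7,903.00; balance $15,803.87
Month 4: opening $15,803.87; interest $64.00 → $15,867.87; payment $7,934.00; balance $7,933.87
Month 5: opening $7,933.87; interest $32.00 → $7,965.87; payment $7,965.87; balance $0.00
Total interest: $157.00 + $126.00 + $95.00 + $64.00 + $32.00 = $474.00

$474.00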